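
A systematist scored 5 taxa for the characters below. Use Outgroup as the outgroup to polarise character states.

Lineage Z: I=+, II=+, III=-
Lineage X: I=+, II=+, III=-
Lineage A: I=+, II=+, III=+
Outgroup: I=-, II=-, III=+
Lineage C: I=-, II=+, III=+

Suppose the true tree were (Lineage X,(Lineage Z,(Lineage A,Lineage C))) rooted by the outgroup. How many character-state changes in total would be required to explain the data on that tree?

Map each character onto (Lineage X,(Lineage Z,(Lineage A,Lineage C))) (rooted by Outgroup) and count the minimum state changes it requires (Fitch parsimony):
I: 2; II: 1; III: 2.
Total tree length = 5.

5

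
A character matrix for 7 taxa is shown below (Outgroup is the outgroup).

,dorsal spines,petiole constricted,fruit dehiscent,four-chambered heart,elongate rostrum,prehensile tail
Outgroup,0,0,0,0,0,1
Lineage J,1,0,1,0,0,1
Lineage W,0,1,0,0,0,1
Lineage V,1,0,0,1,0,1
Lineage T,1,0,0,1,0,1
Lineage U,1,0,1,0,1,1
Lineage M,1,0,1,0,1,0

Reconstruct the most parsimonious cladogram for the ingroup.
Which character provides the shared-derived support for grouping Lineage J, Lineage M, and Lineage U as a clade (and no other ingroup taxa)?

fruit dehiscent

Character polarity is set by the outgroup: the derived state is whichever differs from the outgroup's state, so for prehensile tail the derived state is '0', and for the remaining characters it is '1'.
Only Lineage J, Lineage M, Lineage T, Lineage U, and Lineage V show the derived state '1' for dorsal spines, supporting them as a clade.
petiole constricted (derived state '1') is unique to Lineage W (autapomorphy; uninformative for grouping).
fruit dehiscent (derived state '1') is shared by Lineage J, Lineage M, and Lineage U — a synapomorphy uniting that clade.
Only Lineage T and Lineage V show the derived state '1' for four-chambered heart, supporting them as a clade.
elongate rostrum (derived state '1') is shared by Lineage M and Lineage U — a synapomorphy uniting that clade.
prehensile tail: derived state '0' in Lineage M only — an autapomorphy, so it tells us nothing about relationships among taxa.
Most parsimonious ingroup topology: (((Lineage J,(Lineage U,Lineage M)),(Lineage V,Lineage T)),Lineage W).
The clade {Lineage J, Lineage M, Lineage U} is supported by fruit dehiscent: its derived state '1' occurs in exactly those taxa and in no other taxon (including the outgroup).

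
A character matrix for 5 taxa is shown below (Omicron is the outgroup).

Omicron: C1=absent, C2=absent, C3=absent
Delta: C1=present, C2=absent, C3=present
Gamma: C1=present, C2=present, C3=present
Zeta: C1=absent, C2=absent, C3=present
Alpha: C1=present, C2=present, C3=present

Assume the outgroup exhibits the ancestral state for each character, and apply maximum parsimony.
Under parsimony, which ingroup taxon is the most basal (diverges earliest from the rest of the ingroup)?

The outgroup has state 'absent' for every character, so 'present' is the derived state throughout.
Only Alpha, Delta, and Gamma show the derived state 'present' for C1, supporting them as a clade.
C2 (derived state 'present') is shared by Alpha and Gamma — a synapomorphy uniting that clade.
C3 (derived state 'present') is shared by all ingroup taxa — unites the whole ingroup.
Most parsimonious ingroup topology: ((Delta,(Gamma,Alpha)),Zeta).
Zeta is sister to the clade containing all other ingroup taxa, so it is the earliest-diverging (most basal) ingroup lineage.

Zeta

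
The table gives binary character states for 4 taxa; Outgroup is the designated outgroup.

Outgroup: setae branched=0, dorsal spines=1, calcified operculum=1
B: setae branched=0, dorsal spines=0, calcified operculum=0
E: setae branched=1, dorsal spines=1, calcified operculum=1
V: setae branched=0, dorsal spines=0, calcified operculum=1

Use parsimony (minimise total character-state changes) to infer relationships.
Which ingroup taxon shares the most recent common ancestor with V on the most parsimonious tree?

Character polarity is set by the outgroup: the derived state is whichever differs from the outgroup's state, so for dorsal spines, calcified operculum the derived state is '0', and for the remaining characters it is '1'.
setae branched (derived state '1') is unique to E (autapomorphy; uninformative for grouping).
dorsal spines (derived state '0') is shared by B and V — a synapomorphy uniting that clade.
calcified operculum (derived state '0') is unique to B (autapomorphy; uninformative for grouping).
Most parsimonious ingroup topology: ((B,V),E).
V and B form a cherry on this tree, so they are sister taxa.

B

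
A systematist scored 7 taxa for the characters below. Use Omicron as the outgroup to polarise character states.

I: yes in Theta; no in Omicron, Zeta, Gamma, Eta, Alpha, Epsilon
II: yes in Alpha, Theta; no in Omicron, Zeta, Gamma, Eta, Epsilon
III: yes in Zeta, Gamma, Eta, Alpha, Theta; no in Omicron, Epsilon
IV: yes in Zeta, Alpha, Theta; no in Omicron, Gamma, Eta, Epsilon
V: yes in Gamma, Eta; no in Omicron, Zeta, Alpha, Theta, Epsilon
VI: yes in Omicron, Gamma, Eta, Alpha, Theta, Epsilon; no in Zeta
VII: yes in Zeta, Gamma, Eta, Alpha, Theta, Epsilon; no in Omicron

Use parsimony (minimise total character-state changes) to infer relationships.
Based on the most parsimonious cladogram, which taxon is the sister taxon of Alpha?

Character polarity is set by the outgroup: the derived state is whichever differs from the outgroup's state, so for VI the derived state is 'no', and for the remaining characters it is 'yes'.
I (derived state 'yes') is unique to Theta (autapomorphy; uninformative for grouping).
II: derived state 'yes' in Alpha and Theta only — synapomorphy for {Alpha, Theta}.
Only Alpha, Eta, Gamma, Theta, and Zeta show the derived state 'yes' for III, supporting them as a clade.
Only Alpha, Theta, and Zeta show the derived state 'yes' for IV, supporting them as a clade.
V (derived state 'yes') is shared by Eta and Gamma — a synapomorphy uniting that clade.
VI: derived state 'no' in Zeta only — an autapomorphy, so it tells us nothing about relationships among taxa.
VII (derived state 'yes') is shared by all ingroup taxa — unites the whole ingroup.
Most parsimonious ingroup topology: (((Zeta,(Alpha,Theta)),(Gamma,Eta)),Epsilon).
Alpha and Theta form a cherry on this tree, so they are sister taxa.

Theta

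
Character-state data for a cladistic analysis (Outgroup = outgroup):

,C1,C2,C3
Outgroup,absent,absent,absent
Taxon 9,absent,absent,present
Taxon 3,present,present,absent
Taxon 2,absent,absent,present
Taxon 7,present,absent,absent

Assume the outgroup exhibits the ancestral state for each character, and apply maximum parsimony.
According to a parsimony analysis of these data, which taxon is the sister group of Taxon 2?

Taxon 9

The outgroup has state 'absent' for every character, so 'present' is the derived state throughout.
C1: derived state 'present' in Taxon 3 and Taxon 7 only — synapomorphy for {Taxon 3, Taxon 7}.
C2: derived state 'present' in Taxon 3 only — an autapomorphy, so it tells us nothing about relationships among taxa.
C3 (derived state 'present') is shared by Taxon 2 and Taxon 9 — a synapomorphy uniting that clade.
Most parsimonious ingroup topology: ((Taxon 9,Taxon 2),(Taxon 3,Taxon 7)).
Taxon 2 and Taxon 9 form a cherry on this tree, so they are sister taxa.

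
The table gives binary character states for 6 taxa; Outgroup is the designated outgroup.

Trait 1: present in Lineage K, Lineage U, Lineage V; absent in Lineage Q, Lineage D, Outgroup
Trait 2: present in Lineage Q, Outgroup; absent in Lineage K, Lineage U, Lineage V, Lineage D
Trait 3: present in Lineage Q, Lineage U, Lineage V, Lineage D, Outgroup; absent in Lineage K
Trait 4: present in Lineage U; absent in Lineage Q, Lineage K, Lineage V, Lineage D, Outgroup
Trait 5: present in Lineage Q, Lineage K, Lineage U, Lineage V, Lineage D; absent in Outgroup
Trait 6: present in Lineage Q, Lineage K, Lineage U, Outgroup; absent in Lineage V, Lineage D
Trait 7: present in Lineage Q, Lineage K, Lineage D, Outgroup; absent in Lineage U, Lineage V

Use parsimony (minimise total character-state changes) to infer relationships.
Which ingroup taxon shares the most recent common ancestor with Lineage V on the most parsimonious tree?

Character polarity is set by the outgroup: the derived state is whichever differs from the outgroup's state, so for Trait 2, Trait 3, Trait 6, Trait 7 the derived state is 'absent', and for the remaining characters it is 'present'.
Trait 1 (derived state 'present') is shared by Lineage K, Lineage U, and Lineage V — a synapomorphy uniting that clade.
Trait 2 (derived state 'absent') is shared by Lineage D, Lineage K, Lineage U, and Lineage V — a synapomorphy uniting that clade.
Trait 3 (derived state 'absent') is unique to Lineage K (autapomorphy; uninformative for grouping).
Trait 4 (derived state 'present') is unique to Lineage U (autapomorphy; uninformative for grouping).
All ingroup taxa share the derived state 'present' for Trait 5; it defines the ingroup but does not resolve relationships within it.
Trait 6 (state 'absent') occurs in Lineage D and Lineage V but conflicts with the nesting implied by the other characters — most parsimoniously interpreted as homoplasy.
Trait 7 (derived state 'absent') is shared by Lineage U and Lineage V — a synapomorphy uniting that clade.
Most parsimonious ingroup topology: ((((Lineage V,Lineage U),Lineage K),Lineage D),Lineage Q).
Lineage V and Lineage U form a cherry on this tree, so they are sister taxa.

Lineage U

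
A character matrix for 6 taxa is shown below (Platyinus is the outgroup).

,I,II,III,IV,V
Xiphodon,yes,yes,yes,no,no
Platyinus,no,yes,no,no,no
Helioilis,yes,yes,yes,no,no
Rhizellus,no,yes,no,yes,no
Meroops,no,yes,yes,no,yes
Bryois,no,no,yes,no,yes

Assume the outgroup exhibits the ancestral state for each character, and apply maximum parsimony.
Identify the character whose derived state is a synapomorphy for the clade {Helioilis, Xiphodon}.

Character polarity is set by the outgroup: the derived state is whichever differs from the outgroup's state, so for II the derived state is 'no', and for the remaining characters it is 'yes'.
I: derived state 'yes' in Helioilis and Xiphodon only — synapomorphy for {Helioilis, Xiphodon}.
II (derived state 'no') is unique to Bryois (autapomorphy; uninformative for grouping).
Only Bryois, Helioilis, Meroops, and Xiphodon show the derived state 'yes' for III, supporting them as a clade.
IV: derived state 'yes' in Rhizellus only — an autapomorphy, so it tells us nothing about relationships among taxa.
Only Bryois and Meroops show the derived state 'yes' for V, supporting them as a clade.
Most parsimonious ingroup topology: (Rhizellus,((Helioilis,Xiphodon),(Bryois,Meroops))).
The clade {Helioilis, Xiphodon} is supported by I: its derived state 'yes' occurs in exactly those taxa and in no other taxon (including the outgroup).

I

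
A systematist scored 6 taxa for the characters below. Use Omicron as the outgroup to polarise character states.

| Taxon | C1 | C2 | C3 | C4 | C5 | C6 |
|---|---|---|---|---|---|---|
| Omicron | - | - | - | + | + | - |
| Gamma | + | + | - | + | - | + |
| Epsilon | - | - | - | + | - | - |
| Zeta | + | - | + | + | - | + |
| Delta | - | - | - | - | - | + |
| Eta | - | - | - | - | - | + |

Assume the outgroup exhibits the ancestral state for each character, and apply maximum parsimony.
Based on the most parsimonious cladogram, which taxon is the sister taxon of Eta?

Delta

Character polarity is set by the outgroup: the derived state is whichever differs from the outgroup's state, so for C4, C5 the derived state is '-', and for the remaining characters it is '+'.
C1: derived state '+' in Gamma and Zeta only — synapomorphy for {Gamma, Zeta}.
C2 (derived state '+') is unique to Gamma (autapomorphy; uninformative for grouping).
C3: derived state '+' in Zeta only — an autapomorphy, so it tells us nothing about relationships among taxa.
C4 (derived state '-') is shared by Delta and Eta — a synapomorphy uniting that clade.
C5 (derived state '-') is shared by all ingroup taxa — unites the whole ingroup.
Only Delta, Eta, Gamma, and Zeta show the derived state '+' for C6, supporting them as a clade.
Most parsimonious ingroup topology: (((Gamma,Zeta),(Delta,Eta)),Epsilon).
Eta and Delta form a cherry on this tree, so they are sister taxa.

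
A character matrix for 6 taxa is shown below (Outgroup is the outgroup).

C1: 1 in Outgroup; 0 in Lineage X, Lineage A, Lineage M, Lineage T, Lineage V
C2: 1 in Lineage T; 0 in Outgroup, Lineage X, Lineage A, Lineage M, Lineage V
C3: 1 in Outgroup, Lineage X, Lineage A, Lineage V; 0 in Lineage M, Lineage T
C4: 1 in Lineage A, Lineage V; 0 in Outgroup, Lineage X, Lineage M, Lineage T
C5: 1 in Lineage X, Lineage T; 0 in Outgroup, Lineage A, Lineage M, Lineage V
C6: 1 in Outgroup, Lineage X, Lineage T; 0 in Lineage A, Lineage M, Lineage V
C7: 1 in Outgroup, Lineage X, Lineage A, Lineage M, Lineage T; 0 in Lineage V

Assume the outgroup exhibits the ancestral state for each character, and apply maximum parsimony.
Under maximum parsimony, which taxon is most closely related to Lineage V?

Character polarity is set by the outgroup: the derived state is whichever differs from the outgroup's state, so for C1, C3, C6, C7 the derived state is '0', and for the remaining characters it is '1'.
C1 (derived state '0') is shared by all ingroup taxa — unites the whole ingroup.
C2: derived state '1' in Lineage T only — an autapomorphy, so it tells us nothing about relationships among taxa.
C3 groups Lineage M and Lineage T, which is incompatible with the clades supported by the remaining characters; treating it as convergent (homoplasy) costs fewer steps than any alternative tree.
C4 (derived state '1') is shared by Lineage A and Lineage V — a synapomorphy uniting that clade.
Only Lineage T and Lineage X show the derived state '1' for C5, supporting them as a clade.
Only Lineage A, Lineage M, and Lineage V show the derived state '0' for C6, supporting them as a clade.
C7 (derived state '0') is unique to Lineage V (autapomorphy; uninformative for grouping).
Most parsimonious ingroup topology: ((Lineage X,Lineage T),((Lineage A,Lineage V),Lineage M)).
Lineage V and Lineage A form a cherry on this tree, so they are sister taxa.

Lineage A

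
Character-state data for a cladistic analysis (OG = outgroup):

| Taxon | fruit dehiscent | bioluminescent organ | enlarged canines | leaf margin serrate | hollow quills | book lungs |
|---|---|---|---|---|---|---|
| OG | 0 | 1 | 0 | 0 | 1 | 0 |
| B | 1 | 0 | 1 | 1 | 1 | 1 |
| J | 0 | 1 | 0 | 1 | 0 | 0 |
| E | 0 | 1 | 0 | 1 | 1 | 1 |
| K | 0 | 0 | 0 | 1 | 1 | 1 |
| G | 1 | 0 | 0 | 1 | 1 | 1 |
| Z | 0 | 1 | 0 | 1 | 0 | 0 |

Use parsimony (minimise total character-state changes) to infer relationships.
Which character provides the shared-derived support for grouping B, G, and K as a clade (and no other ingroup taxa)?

Character polarity is set by the outgroup: the derived state is whichever differs from the outgroup's state, so for bioluminescent organ, hollow quills the derived state is '0', and for the remaining characters it is '1'.
fruit dehiscent: derived state '1' in B and G only — synapomorphy for {B, G}.
bioluminescent organ (derived state '0') is shared by B, G, and K — a synapomorphy uniting that clade.
enlarged canines: derived state '1' in B only — an autapomorphy, so it tells us nothing about relationships among taxa.
All ingroup taxa share the derived state '1' for leaf margin serrate; it defines the ingroup but does not resolve relationships within it.
hollow quills: derived state '0' in J and Z only — synapomorphy for {J, Z}.
book lungs: derived state '1' in B, E, G, and K only — synapomorphy for {B, E, G, K}.
Most parsimonious ingroup topology: ((((B,G),K),E),(J,Z)).
The clade {B, G, K} is supported by bioluminescent organ: its derived state '0' occurs in exactly those taxa and in no other taxon (including the outgroup).

bioluminescent organ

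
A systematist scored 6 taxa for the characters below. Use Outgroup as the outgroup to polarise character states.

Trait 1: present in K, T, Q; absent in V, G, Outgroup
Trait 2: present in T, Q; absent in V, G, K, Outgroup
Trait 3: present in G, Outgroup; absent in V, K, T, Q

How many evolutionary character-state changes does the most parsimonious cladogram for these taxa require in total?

Character polarity is set by the outgroup: the derived state is whichever differs from the outgroup's state, so for Trait 3 the derived state is 'absent', and for the remaining characters it is 'present'.
Only K, Q, and T show the derived state 'present' for Trait 1, supporting them as a clade.
Only Q and T show the derived state 'present' for Trait 2, supporting them as a clade.
Trait 3 (derived state 'absent') is shared by K, Q, T, and V — a synapomorphy uniting that clade.
Most parsimonious ingroup topology: (G,((K,(T,Q)),V)).
Changes per character on this tree: Trait 1: 1; Trait 2: 1; Trait 3: 1.
Total = 3.

3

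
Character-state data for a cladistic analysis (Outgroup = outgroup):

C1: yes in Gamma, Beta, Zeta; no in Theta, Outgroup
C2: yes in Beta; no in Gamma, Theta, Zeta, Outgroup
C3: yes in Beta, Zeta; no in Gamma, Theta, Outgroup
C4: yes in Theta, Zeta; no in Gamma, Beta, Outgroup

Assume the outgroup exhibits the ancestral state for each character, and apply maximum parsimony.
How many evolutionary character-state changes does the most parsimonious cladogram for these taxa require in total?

The outgroup has state 'no' for every character, so 'yes' is the derived state throughout.
C1 (derived state 'yes') is shared by Beta, Gamma, and Zeta — a synapomorphy uniting that clade.
C2 (derived state 'yes') is unique to Beta (autapomorphy; uninformative for grouping).
C3 (derived state 'yes') is shared by Beta and Zeta — a synapomorphy uniting that clade.
C4 (state 'yes') occurs in Theta and Zeta but conflicts with the nesting implied by the other characters — most parsimoniously interpreted as homoplasy.
Most parsimonious ingroup topology: (((Zeta,Beta),Gamma),Theta).
Changes per character on this tree: C1: 1; C2: 1; C3: 1; C4: 2.
Total = 5.

5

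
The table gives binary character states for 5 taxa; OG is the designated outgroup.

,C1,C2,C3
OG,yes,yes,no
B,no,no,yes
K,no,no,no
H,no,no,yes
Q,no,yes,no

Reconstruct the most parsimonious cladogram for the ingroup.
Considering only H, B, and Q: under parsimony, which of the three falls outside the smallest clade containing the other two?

Q

Character polarity is set by the outgroup: the derived state is whichever differs from the outgroup's state, so for C1, C2 the derived state is 'no', and for the remaining characters it is 'yes'.
C1 (derived state 'no') is shared by all ingroup taxa — unites the whole ingroup.
C2: derived state 'no' in B, H, and K only — synapomorphy for {B, H, K}.
C3: derived state 'yes' in B and H only — synapomorphy for {B, H}.
Most parsimonious ingroup topology: (((B,H),K),Q).
B and H share a more recent common ancestor with each other than either does with Q, so Q is the least closely related of the three.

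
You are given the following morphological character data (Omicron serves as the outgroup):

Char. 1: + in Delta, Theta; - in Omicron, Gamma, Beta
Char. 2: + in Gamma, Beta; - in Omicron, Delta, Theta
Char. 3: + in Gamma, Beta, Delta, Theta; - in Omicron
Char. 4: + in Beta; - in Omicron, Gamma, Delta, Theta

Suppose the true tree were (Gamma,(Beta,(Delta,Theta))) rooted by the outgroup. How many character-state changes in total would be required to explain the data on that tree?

Map each character onto (Gamma,(Beta,(Delta,Theta))) (rooted by Omicron) and count the minimum state changes it requires (Fitch parsimony):
Char. 1: 1; Char. 2: 2; Char. 3: 1; Char. 4: 1.
Total tree length = 5.

5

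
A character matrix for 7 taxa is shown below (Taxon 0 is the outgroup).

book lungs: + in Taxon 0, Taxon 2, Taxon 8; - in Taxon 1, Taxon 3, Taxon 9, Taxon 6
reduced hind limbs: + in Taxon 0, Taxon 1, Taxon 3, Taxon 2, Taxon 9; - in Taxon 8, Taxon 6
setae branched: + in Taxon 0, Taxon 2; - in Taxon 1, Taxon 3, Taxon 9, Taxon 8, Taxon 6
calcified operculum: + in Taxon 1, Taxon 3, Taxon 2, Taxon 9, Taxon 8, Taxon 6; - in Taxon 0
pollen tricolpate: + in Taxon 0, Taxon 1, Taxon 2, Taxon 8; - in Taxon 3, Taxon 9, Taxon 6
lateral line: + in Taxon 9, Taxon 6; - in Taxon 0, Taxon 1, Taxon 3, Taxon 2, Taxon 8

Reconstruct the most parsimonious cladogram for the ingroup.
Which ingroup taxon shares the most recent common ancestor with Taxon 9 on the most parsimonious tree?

Taxon 6

Character polarity is set by the outgroup: the derived state is whichever differs from the outgroup's state, so for book lungs, reduced hind limbs, setae branched, pollen tricolpate the derived state is '-', and for the remaining characters it is '+'.
Only Taxon 1, Taxon 3, Taxon 6, and Taxon 9 show the derived state '-' for book lungs, supporting them as a clade.
reduced hind limbs (state '-') occurs in Taxon 6 and Taxon 8 but conflicts with the nesting implied by the other characters — most parsimoniously interpreted as homoplasy.
setae branched: derived state '-' in Taxon 1, Taxon 3, Taxon 6, Taxon 8, and Taxon 9 only — synapomorphy for {Taxon 1, Taxon 3, Taxon 6, Taxon 8, Taxon 9}.
All ingroup taxa share the derived state '+' for calcified operculum; it defines the ingroup but does not resolve relationships within it.
Only Taxon 3, Taxon 6, and Taxon 9 show the derived state '-' for pollen tricolpate, supporting them as a clade.
Only Taxon 6 and Taxon 9 show the derived state '+' for lateral line, supporting them as a clade.
Most parsimonious ingroup topology: (((Taxon 1,(Taxon 3,(Taxon 9,Taxon 6))),Taxon 8),Taxon 2).
Taxon 9 and Taxon 6 form a cherry on this tree, so they are sister taxa.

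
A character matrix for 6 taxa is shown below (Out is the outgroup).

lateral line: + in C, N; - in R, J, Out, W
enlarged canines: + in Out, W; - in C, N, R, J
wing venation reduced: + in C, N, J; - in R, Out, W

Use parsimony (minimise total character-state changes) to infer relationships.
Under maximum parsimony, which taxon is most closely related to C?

N

Character polarity is set by the outgroup: the derived state is whichever differs from the outgroup's state, so for enlarged canines the derived state is '-', and for the remaining characters it is '+'.
lateral line: derived state '+' in C and N only — synapomorphy for {C, N}.
enlarged canines: derived state '-' in C, J, N, and R only — synapomorphy for {C, J, N, R}.
wing venation reduced: derived state '+' in C, J, and N only — synapomorphy for {C, J, N}.
Most parsimonious ingroup topology: (W,(((N,C),J),R)).
C and N form a cherry on this tree, so they are sister taxa.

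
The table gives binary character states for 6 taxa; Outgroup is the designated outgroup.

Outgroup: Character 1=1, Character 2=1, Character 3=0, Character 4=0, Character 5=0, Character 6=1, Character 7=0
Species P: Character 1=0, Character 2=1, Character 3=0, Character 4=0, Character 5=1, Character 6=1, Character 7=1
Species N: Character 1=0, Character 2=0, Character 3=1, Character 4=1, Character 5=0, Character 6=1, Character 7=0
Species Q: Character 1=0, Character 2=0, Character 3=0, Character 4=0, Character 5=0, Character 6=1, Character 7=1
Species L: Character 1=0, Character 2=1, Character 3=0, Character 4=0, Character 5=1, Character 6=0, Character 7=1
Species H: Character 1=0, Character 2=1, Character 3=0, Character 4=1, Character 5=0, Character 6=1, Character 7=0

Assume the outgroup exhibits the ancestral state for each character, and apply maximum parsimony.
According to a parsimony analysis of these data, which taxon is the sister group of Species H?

Species N

Character polarity is set by the outgroup: the derived state is whichever differs from the outgroup's state, so for Character 1, Character 2, Character 6 the derived state is '0', and for the remaining characters it is '1'.
All ingroup taxa share the derived state '0' for Character 1; it defines the ingroup but does not resolve relationships within it.
Character 2 (state '0') occurs in Species N and Species Q but conflicts with the nesting implied by the other characters — most parsimoniously interpreted as homoplasy.
Character 3 (derived state '1') is unique to Species N (autapomorphy; uninformative for grouping).
Character 4: derived state '1' in Species H and Species N only — synapomorphy for {Species H, Species N}.
Only Species L and Species P show the derived state '1' for Character 5, supporting them as a clade.
Character 6 (derived state '0') is unique to Species L (autapomorphy; uninformative for grouping).
Only Species L, Species P, and Species Q show the derived state '1' for Character 7, supporting them as a clade.
Most parsimonious ingroup topology: (((Species P,Species L),Species Q),(Species N,Species H)).
Species H and Species N form a cherry on this tree, so they are sister taxa.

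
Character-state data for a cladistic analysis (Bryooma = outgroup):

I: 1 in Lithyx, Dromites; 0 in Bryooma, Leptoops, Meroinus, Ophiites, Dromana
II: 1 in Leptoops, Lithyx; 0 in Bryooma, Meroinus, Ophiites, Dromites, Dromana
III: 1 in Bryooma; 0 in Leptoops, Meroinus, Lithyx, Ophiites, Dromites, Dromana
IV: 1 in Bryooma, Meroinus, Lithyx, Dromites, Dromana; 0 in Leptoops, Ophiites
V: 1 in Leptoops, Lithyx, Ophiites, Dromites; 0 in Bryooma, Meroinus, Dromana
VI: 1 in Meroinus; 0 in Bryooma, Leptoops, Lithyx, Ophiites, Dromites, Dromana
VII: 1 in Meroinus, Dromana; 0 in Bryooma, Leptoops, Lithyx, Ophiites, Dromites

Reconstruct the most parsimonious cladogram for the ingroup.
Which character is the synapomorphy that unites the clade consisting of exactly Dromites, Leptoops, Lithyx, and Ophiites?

Character polarity is set by the outgroup: the derived state is whichever differs from the outgroup's state, so for III, IV the derived state is '0', and for the remaining characters it is '1'.
Only Dromites and Lithyx show the derived state '1' for I, supporting them as a clade.
II groups Leptoops and Lithyx, which is incompatible with the clades supported by the remaining characters; treating it as convergent (homoplasy) costs fewer steps than any alternative tree.
All ingroup taxa share the derived state '0' for III; it defines the ingroup but does not resolve relationships within it.
IV (derived state '0') is shared by Leptoops and Ophiites — a synapomorphy uniting that clade.
Only Dromites, Leptoops, Lithyx, and Ophiites show the derived state '1' for V, supporting them as a clade.
VI (derived state '1') is unique to Meroinus (autapomorphy; uninformative for grouping).
Only Dromana and Meroinus show the derived state '1' for VII, supporting them as a clade.
Most parsimonious ingroup topology: (((Leptoops,Ophiites),(Lithyx,Dromites)),(Meroinus,Dromana)).
The clade {Dromites, Leptoops, Lithyx, Ophiites} is supported by V: its derived state '1' occurs in exactly those taxa and in no other taxon (including the outgroup).

V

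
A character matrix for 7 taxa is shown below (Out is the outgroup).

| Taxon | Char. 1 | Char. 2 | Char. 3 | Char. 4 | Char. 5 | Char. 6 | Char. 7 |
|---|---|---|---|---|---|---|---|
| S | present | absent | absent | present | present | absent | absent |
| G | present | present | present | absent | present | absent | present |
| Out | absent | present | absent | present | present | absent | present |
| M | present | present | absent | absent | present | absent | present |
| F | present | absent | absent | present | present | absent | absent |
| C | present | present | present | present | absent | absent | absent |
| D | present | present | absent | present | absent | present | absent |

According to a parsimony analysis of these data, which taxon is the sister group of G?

M

Character polarity is set by the outgroup: the derived state is whichever differs from the outgroup's state, so for Char. 2, Char. 4, Char. 5, Char. 7 the derived state is 'absent', and for the remaining characters it is 'present'.
Char. 1 (derived state 'present') is shared by all ingroup taxa — unites the whole ingroup.
Char. 2 (derived state 'absent') is shared by F and S — a synapomorphy uniting that clade.
Char. 3 (state 'present') occurs in C and G but conflicts with the nesting implied by the other characters — most parsimoniously interpreted as homoplasy.
Only G and M show the derived state 'absent' for Char. 4, supporting them as a clade.
Char. 5 (derived state 'absent') is shared by C and D — a synapomorphy uniting that clade.
Char. 6: derived state 'present' in D only — an autapomorphy, so it tells us nothing about relationships among taxa.
Only C, D, F, and S show the derived state 'absent' for Char. 7, supporting them as a clade.
Most parsimonious ingroup topology: (((F,S),(D,C)),(G,M)).
G and M form a cherry on this tree, so they are sister taxa.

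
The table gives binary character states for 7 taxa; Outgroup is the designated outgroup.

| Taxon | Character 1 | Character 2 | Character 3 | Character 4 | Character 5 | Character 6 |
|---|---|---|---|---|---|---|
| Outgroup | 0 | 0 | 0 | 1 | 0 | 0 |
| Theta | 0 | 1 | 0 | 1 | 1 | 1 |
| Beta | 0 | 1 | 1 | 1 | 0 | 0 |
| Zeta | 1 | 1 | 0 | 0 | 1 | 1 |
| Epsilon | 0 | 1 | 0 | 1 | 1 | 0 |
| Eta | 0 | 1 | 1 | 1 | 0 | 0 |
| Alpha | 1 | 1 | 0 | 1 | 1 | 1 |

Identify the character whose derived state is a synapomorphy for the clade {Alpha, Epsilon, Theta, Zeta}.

Character 5

Character polarity is set by the outgroup: the derived state is whichever differs from the outgroup's state, so for Character 4 the derived state is '0', and for the remaining characters it is '1'.
Only Alpha and Zeta show the derived state '1' for Character 1, supporting them as a clade.
Character 2 (derived state '1') is shared by all ingroup taxa — unites the whole ingroup.
Character 3 (derived state '1') is shared by Beta and Eta — a synapomorphy uniting that clade.
Character 4 (derived state '0') is unique to Zeta (autapomorphy; uninformative for grouping).
Character 5: derived state '1' in Alpha, Epsilon, Theta, and Zeta only — synapomorphy for {Alpha, Epsilon, Theta, Zeta}.
Character 6 (derived state '1') is shared by Alpha, Theta, and Zeta — a synapomorphy uniting that clade.
Most parsimonious ingroup topology: ((((Alpha,Zeta),Theta),Epsilon),(Eta,Beta)).
The clade {Alpha, Epsilon, Theta, Zeta} is supported by Character 5: its derived state '1' occurs in exactly those taxa and in no other taxon (including the outgroup).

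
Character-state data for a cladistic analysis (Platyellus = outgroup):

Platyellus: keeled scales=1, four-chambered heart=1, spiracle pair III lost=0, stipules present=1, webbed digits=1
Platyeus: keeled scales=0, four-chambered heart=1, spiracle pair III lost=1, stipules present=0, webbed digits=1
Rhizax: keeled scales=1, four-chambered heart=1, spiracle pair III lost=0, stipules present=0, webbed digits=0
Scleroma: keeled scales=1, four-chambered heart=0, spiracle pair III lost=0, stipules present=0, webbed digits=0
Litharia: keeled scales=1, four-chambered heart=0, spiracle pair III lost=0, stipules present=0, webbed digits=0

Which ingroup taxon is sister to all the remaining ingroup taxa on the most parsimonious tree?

Platyeus

Character polarity is set by the outgroup: the derived state is whichever differs from the outgroup's state, so for keeled scales, four-chambered heart, stipules present, webbed digits the derived state is '0', and for the remaining characters it is '1'.
keeled scales (derived state '0') is unique to Platyeus (autapomorphy; uninformative for grouping).
four-chambered heart: derived state '0' in Litharia and Scleroma only — synapomorphy for {Litharia, Scleroma}.
spiracle pair III lost (derived state '1') is unique to Platyeus (autapomorphy; uninformative for grouping).
All ingroup taxa share the derived state '0' for stipules present; it defines the ingroup but does not resolve relationships within it.
webbed digits (derived state '0') is shared by Litharia, Rhizax, and Scleroma — a synapomorphy uniting that clade.
Most parsimonious ingroup topology: (Platyeus,(Rhizax,(Scleroma,Litharia))).
Platyeus is sister to the clade containing all other ingroup taxa, so it is the earliest-diverging (most basal) ingroup lineage.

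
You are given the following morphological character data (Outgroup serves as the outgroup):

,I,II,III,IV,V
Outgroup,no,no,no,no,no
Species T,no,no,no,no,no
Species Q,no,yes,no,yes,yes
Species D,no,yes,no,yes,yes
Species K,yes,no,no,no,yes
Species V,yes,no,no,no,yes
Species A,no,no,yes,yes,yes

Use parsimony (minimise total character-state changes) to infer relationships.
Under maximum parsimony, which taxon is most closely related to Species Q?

The outgroup has state 'no' for every character, so 'yes' is the derived state throughout.
Only Species K and Species V show the derived state 'yes' for I, supporting them as a clade.
Only Species D and Species Q show the derived state 'yes' for II, supporting them as a clade.
III (derived state 'yes') is unique to Species A (autapomorphy; uninformative for grouping).
IV (derived state 'yes') is shared by Species A, Species D, and Species Q — a synapomorphy uniting that clade.
V: derived state 'yes' in Species A, Species D, Species K, Species Q, and Species V only — synapomorphy for {Species A, Species D, Species K, Species Q, Species V}.
Most parsimonious ingroup topology: (Species T,(((Species Q,Species D),Species A),(Species K,Species V))).
Species Q and Species D form a cherry on this tree, so they are sister taxa.

Species D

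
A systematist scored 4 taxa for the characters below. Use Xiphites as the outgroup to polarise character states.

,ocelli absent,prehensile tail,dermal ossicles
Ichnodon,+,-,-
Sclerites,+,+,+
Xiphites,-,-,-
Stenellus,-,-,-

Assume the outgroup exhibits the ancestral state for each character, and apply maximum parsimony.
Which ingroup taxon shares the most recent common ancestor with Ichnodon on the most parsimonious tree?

The outgroup has state '-' for every character, so '+' is the derived state throughout.
ocelli absent (derived state '+') is shared by Ichnodon and Sclerites — a synapomorphy uniting that clade.
prehensile tail: derived state '+' in Sclerites only — an autapomorphy, so it tells us nothing about relationships among taxa.
dermal ossicles: derived state '+' in Sclerites only — an autapomorphy, so it tells us nothing about relationships among taxa.
Most parsimonious ingroup topology: ((Ichnodon,Sclerites),Stenellus).
Ichnodon and Sclerites form a cherry on this tree, so they are sister taxa.

Sclerites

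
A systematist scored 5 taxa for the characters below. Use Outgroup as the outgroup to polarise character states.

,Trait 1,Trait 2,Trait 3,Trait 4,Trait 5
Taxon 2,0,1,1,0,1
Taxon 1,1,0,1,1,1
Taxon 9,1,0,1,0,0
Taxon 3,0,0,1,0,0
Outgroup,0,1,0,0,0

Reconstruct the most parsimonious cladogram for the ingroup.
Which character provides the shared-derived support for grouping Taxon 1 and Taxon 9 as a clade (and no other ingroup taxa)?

Trait 1

Character polarity is set by the outgroup: the derived state is whichever differs from the outgroup's state, so for Trait 2 the derived state is '0', and for the remaining characters it is '1'.
Trait 1: derived state '1' in Taxon 1 and Taxon 9 only — synapomorphy for {Taxon 1, Taxon 9}.
Trait 2 (derived state '0') is shared by Taxon 1, Taxon 3, and Taxon 9 — a synapomorphy uniting that clade.
All ingroup taxa share the derived state '1' for Trait 3; it defines the ingroup but does not resolve relationships within it.
Trait 4: derived state '1' in Taxon 1 only — an autapomorphy, so it tells us nothing about relationships among taxa.
Trait 5 (state '1') occurs in Taxon 1 and Taxon 2 but conflicts with the nesting implied by the other characters — most parsimoniously interpreted as homoplasy.
Most parsimonious ingroup topology: (Taxon 2,((Taxon 1,Taxon 9),Taxon 3)).
The clade {Taxon 1, Taxon 9} is supported by Trait 1: its derived state '1' occurs in exactly those taxa and in no other taxon (including the outgroup).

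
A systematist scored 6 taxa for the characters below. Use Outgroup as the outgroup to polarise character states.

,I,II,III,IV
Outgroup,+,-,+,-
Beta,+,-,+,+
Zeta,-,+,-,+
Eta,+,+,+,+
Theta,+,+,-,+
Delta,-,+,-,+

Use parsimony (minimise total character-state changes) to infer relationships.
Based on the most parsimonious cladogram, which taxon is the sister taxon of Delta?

Zeta

Character polarity is set by the outgroup: the derived state is whichever differs from the outgroup's state, so for I, III the derived state is '-', and for the remaining characters it is '+'.
Only Delta and Zeta show the derived state '-' for I, supporting them as a clade.
II (derived state '+') is shared by Delta, Eta, Theta, and Zeta — a synapomorphy uniting that clade.
III (derived state '-') is shared by Delta, Theta, and Zeta — a synapomorphy uniting that clade.
IV (derived state '+') is shared by all ingroup taxa — unites the whole ingroup.
Most parsimonious ingroup topology: (Beta,(((Zeta,Delta),Theta),Eta)).
Delta and Zeta form a cherry on this tree, so they are sister taxa.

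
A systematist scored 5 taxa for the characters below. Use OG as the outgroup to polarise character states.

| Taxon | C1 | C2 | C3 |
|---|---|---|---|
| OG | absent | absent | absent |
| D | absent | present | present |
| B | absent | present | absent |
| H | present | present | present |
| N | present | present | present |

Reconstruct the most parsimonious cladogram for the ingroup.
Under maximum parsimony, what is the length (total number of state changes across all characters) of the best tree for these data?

The outgroup has state 'absent' for every character, so 'present' is the derived state throughout.
Only H and N show the derived state 'present' for C1, supporting them as a clade.
C2 (derived state 'present') is shared by all ingroup taxa — unites the whole ingroup.
C3: derived state 'present' in D, H, and N only — synapomorphy for {D, H, N}.
Most parsimonious ingroup topology: ((D,(H,N)),B).
Changes per character on this tree: C1: 1; C2: 1; C3: 1.
Total = 3.

3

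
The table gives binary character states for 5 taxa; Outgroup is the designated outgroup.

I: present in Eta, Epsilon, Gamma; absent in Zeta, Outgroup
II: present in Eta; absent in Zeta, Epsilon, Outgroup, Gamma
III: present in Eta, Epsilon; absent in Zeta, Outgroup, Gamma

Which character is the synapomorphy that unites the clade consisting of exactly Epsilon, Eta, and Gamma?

The outgroup has state 'absent' for every character, so 'present' is the derived state throughout.
I: derived state 'present' in Epsilon, Eta, and Gamma only — synapomorphy for {Epsilon, Eta, Gamma}.
II (derived state 'present') is unique to Eta (autapomorphy; uninformative for grouping).
III (derived state 'present') is shared by Epsilon and Eta — a synapomorphy uniting that clade.
Most parsimonious ingroup topology: (((Epsilon,Eta),Gamma),Zeta).
The clade {Epsilon, Eta, Gamma} is supported by I: its derived state 'present' occurs in exactly those taxa and in no other taxon (including the outgroup).

I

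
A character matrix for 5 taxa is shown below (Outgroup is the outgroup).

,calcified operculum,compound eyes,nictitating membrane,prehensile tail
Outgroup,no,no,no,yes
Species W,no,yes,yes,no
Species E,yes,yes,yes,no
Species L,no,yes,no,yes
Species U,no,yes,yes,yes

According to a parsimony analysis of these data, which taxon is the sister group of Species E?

Species W

Character polarity is set by the outgroup: the derived state is whichever differs from the outgroup's state, so for prehensile tail the derived state is 'no', and for the remaining characters it is 'yes'.
calcified operculum: derived state 'yes' in Species E only — an autapomorphy, so it tells us nothing about relationships among taxa.
All ingroup taxa share the derived state 'yes' for compound eyes; it defines the ingroup but does not resolve relationships within it.
nictitating membrane: derived state 'yes' in Species E, Species U, and Species W only — synapomorphy for {Species E, Species U, Species W}.
Only Species E and Species W show the derived state 'no' for prehensile tail, supporting them as a clade.
Most parsimonious ingroup topology: (((Species W,Species E),Species U),Species L).
Species E and Species W form a cherry on this tree, so they are sister taxa.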